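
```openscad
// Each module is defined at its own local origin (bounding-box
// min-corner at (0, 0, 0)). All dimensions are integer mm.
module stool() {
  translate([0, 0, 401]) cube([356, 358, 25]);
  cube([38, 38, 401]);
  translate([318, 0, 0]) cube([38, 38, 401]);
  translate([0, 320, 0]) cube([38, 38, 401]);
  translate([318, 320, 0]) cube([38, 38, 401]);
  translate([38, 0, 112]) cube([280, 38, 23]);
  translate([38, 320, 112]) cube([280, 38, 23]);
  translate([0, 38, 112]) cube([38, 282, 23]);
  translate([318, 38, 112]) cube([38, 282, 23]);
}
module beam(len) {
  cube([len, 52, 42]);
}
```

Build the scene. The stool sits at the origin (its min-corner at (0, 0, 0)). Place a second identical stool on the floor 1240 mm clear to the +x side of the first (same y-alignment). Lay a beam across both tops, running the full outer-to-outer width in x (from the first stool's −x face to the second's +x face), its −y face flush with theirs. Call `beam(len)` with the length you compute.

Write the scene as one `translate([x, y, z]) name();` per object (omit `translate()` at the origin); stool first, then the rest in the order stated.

stool();
translate([1596, 0, 0]) stool();
translate([0, 0, 426]) beam(1952);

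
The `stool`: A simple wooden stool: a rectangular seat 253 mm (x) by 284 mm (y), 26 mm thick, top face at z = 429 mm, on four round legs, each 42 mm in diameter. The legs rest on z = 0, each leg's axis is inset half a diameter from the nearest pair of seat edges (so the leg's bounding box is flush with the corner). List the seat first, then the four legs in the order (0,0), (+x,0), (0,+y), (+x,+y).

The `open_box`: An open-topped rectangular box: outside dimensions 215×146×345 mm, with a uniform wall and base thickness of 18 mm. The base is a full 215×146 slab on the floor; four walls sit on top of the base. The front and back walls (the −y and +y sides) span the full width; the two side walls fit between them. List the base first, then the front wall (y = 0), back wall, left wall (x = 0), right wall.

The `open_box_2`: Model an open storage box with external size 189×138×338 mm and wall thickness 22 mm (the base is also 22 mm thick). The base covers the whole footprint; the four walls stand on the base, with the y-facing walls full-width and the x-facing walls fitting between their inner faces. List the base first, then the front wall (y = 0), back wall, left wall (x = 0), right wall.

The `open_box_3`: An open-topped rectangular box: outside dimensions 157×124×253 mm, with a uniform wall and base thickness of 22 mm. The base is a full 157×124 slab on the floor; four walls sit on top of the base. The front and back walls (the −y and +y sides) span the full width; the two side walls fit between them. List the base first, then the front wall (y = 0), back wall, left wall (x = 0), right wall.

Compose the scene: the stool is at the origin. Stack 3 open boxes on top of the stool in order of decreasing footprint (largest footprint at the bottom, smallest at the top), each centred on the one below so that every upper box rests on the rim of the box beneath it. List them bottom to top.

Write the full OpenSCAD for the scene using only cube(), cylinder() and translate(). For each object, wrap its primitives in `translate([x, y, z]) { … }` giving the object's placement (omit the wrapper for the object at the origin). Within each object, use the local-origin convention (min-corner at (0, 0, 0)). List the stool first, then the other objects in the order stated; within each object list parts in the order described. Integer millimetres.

translate([0, 0, 403]) cube([253, 284, 26]);
translate([21, 21, 0]) cylinder(h = 403, r = 21);
translate([232, 21, 0]) cylinder(h = 403, r = 21);
translate([21, 263, 0]) cylinder(h = 403, r = 21);
translate([232, 263, 0]) cylinder(h = 403, r = 21);
translate([19, 69, 429]) {
  cube([215, 146, 18]);
  translate([0, 0, 18]) cube([215, 18, 327]);
  translate([0, 128, 18]) cube([215, 18, 327]);
  translate([0, 18, 18]) cube([18, 110, 327]);
  translate([197, 18, 18]) cube([18, 110, 327]);
}
translate([32, 73, 774]) {
  cube([189, 138, 22]);
  translate([0, 0, 22]) cube([189, 22, 316]);
  translate([0, 116, 22]) cube([189, 22, 316]);
  translate([0, 22, 22]) cube([22, 94, 316]);
  translate([167, 22, 22]) cube([22, 94, 316]);
}
translate([48, 80, 1112]) {
  cube([157, 124, 22]);
  translate([0, 0, 22]) cube([157, 22, 231]);
  translate([0, 102, 22]) cube([157, 22, 231]);
  translate([0, 22, 22]) cube([22, 80, 231]);
  translate([135, 22, 22]) cube([22, 80, 231]);
}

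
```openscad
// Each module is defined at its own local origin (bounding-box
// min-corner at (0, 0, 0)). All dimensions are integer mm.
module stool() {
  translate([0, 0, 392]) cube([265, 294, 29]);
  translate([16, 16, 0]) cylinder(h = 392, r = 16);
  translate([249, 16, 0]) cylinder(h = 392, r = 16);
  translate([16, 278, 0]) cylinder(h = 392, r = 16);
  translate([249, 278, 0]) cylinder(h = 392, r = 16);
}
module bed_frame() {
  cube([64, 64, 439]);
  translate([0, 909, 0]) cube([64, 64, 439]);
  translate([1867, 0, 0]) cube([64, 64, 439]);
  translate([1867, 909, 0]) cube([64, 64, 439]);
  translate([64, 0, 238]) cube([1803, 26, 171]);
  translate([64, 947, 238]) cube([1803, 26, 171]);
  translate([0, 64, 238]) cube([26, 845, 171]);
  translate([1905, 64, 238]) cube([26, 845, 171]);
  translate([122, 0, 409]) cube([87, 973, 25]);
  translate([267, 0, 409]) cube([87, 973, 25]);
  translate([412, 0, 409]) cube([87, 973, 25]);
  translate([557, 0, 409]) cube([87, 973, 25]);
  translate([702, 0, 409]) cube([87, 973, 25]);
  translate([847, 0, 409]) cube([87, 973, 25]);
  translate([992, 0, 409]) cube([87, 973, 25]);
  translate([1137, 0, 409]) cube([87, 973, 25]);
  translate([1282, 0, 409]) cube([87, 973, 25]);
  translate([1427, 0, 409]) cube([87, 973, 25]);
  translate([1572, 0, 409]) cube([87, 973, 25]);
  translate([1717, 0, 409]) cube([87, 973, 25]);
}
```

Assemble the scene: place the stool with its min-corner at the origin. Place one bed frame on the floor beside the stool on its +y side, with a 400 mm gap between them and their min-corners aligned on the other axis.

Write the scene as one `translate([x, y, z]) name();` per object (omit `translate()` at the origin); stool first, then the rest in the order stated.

stool();
translate([0, 694, 0]) bed_frame();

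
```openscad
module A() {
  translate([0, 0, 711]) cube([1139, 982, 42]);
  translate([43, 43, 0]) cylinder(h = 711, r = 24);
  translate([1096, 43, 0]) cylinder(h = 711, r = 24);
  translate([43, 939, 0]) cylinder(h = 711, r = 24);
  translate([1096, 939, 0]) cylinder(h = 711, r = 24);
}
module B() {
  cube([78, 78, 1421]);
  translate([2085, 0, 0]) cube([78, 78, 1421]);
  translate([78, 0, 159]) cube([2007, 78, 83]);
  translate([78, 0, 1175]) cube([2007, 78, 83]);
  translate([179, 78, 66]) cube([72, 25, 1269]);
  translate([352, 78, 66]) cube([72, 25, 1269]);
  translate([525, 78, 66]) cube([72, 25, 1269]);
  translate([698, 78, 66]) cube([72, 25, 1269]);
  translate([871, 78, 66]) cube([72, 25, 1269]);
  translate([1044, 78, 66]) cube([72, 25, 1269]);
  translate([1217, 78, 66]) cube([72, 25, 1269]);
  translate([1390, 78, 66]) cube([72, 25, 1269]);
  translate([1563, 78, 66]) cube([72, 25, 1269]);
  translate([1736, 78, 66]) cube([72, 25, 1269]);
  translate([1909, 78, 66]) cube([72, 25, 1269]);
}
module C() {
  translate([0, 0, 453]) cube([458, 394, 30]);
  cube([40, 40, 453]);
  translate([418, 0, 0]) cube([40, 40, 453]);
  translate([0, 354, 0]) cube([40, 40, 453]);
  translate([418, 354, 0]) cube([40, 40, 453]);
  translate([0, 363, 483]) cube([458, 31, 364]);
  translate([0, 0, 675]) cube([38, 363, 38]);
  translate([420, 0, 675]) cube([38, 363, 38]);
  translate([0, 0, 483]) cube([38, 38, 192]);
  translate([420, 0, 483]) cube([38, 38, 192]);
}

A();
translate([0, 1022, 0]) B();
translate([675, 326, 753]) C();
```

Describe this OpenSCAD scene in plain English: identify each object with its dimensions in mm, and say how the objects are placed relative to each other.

A is a rectangular dining table. The top is 1139×982×42 mm with its upper surface at z = 753 mm. It stands on four round legs of 48 mm diameter, each leg's bounding box inset 19 mm from the nearest pair of top edges, running from the floor to the underside of the top.

B is a fence section. Two 78×78 mm posts, 1421 mm tall, stand on the floor with a clear span of 2007 mm between their inner faces. Two horizontal rails of 78×83 mm section span the gap between the posts with their undersides at z = 159 mm and z = 1175 mm, flush with the posts' −y face. 11 pickets, each 72 mm wide, 25 mm thick and 1269 mm tall, are fixed to the +y face of the rails with their bottoms at z = 66 mm, evenly spaced across the span with equal gaps (rounded down to the nearest mm) at the −x end and between each pair — any rounding remainder accumulates at the +x end.

C is a chair. The seat is a 458×394×30 mm slab with its top at z = 483 mm, on four 40×40 mm corner legs (flush with the seat edges, standing on z = 0). A flat backrest 31 mm thick, 364 mm tall, spans the full seat width and rises from the seat top along its +y edge, rear face flush with the rear of the seat. Two armrests of 38×38 mm section run along each side from the seat's front edge to the front of the backrest, top faces 230 mm above the seat top and outer faces flush with the seat's x-edges; a 38×38 mm post under the front of each armrest stands on the seat at the front corner.

The fence section is on the floor beside the table on its +y side. The chair is on top of the table.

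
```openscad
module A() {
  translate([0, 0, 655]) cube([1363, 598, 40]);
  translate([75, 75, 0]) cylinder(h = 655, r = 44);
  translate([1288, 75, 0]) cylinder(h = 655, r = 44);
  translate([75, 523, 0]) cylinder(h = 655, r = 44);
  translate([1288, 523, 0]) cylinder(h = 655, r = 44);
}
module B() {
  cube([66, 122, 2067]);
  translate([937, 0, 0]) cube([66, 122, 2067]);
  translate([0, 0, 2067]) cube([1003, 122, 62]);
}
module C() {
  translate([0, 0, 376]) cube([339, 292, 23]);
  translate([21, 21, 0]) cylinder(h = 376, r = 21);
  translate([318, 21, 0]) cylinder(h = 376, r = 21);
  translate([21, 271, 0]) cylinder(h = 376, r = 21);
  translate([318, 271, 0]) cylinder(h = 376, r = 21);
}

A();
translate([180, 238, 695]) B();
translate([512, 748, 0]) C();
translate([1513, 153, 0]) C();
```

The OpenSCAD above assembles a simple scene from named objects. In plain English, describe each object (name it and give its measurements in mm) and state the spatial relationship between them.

A is a rectangular dining table. The top is 1363×598×40 mm with its upper surface at z = 695 mm. It stands on four round legs of 88 mm diameter, each leg's bounding box inset 31 mm from the nearest pair of top edges, running from the floor to the underside of the top.

B is a rectangular door frame: two vertical jambs of 66×122 mm section, 2067 mm tall, with a clear opening 871 mm wide between their inner faces. A header 62 mm tall and 122 mm deep lies on top of the jambs and spans the full outside width.

C is a four-legged stool. The seat is 339×292 mm, 23 mm thick, top at z = 399 mm. It stands on four round legs, each 42 mm in diameter, from z = 0 to the seat underside, each leg's axis is inset half a diameter from the nearest pair of seat edges (so the leg's bounding box is flush with the corner).

The door frame is on top of the table, centred. Two stools sit around the table at the +y, +x sides.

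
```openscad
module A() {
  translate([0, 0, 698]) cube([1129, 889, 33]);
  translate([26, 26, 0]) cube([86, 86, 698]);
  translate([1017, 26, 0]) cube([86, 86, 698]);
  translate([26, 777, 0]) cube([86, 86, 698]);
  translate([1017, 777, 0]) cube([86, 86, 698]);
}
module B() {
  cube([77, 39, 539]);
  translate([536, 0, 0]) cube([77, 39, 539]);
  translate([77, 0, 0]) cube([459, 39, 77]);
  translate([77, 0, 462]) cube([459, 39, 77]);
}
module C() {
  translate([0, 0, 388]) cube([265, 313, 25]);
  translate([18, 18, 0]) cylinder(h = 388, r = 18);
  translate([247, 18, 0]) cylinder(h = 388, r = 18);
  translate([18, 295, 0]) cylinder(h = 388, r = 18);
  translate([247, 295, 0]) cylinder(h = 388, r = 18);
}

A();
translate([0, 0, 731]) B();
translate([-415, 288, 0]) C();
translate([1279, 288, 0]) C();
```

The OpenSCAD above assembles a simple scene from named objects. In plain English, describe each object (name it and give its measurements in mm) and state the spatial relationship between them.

A is a table with a 1129×889 mm rectangular top, 33 mm thick, top surface at z = 731 mm, supported by four 86×86 mm square legs, each inset 26 mm from the nearest pair of top edges, running from the floor.

B is a rectangular picture frame lying in the x–z plane (depth along y). The opening is 459 mm wide (x) by 385 mm tall (z), surrounded by a border 77 mm wide on all four sides. The frame is 39 mm deep and is made of two full-height vertical stiles with two horizontal rails fitted between them.

C is a four-legged stool. The seat is 265×313 mm, 25 mm thick, top at z = 413 mm. It stands on four round legs, each 36 mm in diameter, from z = 0 to the seat underside, each leg's axis is inset half a diameter from the nearest pair of seat edges (so the leg's bounding box is flush with the corner).

The picture frame is on top of the table. Two stools sit around the table at the −x, +x sides.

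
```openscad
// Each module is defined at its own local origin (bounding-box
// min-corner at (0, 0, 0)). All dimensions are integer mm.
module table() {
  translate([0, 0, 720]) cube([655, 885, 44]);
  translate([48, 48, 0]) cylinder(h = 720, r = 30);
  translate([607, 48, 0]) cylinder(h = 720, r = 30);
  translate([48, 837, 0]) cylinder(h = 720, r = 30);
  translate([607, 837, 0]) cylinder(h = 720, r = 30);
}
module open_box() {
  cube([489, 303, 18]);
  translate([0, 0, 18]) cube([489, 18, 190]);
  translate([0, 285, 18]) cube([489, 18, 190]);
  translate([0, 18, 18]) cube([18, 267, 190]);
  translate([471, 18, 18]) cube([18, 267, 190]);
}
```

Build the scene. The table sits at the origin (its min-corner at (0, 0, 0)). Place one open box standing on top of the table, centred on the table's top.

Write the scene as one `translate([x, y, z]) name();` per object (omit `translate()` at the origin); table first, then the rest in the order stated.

table();
translate([83, 291, 764]) open_box();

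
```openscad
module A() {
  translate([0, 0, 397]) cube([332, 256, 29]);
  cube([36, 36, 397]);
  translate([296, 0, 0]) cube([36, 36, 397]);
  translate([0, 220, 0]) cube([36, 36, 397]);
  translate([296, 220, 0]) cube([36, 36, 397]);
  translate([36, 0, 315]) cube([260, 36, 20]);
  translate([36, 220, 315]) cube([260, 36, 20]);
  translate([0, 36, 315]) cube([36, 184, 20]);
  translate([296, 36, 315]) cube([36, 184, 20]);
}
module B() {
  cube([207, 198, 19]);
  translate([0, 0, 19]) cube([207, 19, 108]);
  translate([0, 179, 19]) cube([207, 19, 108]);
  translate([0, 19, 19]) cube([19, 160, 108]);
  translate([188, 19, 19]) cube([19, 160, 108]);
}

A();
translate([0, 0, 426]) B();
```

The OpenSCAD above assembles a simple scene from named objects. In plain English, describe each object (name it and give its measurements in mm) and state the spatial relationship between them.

A is a four-legged stool. The seat is 332×256 mm, 29 mm thick, top at z = 426 mm. It stands on four square legs, each 36×36 mm in cross-section, from z = 0 to the seat underside, each flush with a corner of the seat. Four stretchers, 36 mm wide and 20 mm tall, connect adjacent legs with their undersides at z = 315 mm, each running between the inner faces of the legs it joins and aligned with the legs' outer faces on the other axis.

B is an open storage box with external size 207×198×127 mm and wall thickness 19 mm (the base is also 19 mm thick). The base covers the whole footprint; the four walls stand on the base, with the y-facing walls full-width and the x-facing walls fitting between their inner faces.

The open box is on top of the stool.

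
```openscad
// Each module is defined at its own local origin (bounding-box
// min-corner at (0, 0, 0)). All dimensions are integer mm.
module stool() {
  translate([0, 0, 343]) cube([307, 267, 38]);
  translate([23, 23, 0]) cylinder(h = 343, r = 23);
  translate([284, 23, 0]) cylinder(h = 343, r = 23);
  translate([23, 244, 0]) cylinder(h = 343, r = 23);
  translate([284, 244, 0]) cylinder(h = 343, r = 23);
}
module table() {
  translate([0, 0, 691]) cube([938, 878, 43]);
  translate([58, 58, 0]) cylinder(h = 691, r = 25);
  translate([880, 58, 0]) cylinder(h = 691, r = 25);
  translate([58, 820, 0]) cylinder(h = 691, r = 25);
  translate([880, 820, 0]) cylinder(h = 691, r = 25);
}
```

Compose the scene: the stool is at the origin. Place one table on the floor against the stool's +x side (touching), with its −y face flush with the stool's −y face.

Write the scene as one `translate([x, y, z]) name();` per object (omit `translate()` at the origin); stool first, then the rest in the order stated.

stool();
translate([307, 0, 0]) table();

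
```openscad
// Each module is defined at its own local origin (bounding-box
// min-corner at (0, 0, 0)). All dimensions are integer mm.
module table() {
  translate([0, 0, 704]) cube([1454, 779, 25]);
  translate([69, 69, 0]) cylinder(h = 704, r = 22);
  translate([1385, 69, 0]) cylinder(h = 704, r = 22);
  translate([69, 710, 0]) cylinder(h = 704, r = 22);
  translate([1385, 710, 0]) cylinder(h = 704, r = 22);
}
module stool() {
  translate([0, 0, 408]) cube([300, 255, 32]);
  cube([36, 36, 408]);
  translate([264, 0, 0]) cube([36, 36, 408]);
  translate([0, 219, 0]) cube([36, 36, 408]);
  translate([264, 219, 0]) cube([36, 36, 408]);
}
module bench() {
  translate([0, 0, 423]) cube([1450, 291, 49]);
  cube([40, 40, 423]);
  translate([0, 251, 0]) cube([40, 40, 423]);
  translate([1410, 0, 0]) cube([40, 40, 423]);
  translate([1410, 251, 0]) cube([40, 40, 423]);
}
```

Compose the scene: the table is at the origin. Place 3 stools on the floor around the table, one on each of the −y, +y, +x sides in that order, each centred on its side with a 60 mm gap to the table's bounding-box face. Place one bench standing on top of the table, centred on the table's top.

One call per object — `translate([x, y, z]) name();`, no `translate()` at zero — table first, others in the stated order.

table();
translate([577, -315, 0]) stool();
translate([577, 839, 0]) stool();
translate([1514, 262, 0]) stool();
translate([2, 244, 729]) bench();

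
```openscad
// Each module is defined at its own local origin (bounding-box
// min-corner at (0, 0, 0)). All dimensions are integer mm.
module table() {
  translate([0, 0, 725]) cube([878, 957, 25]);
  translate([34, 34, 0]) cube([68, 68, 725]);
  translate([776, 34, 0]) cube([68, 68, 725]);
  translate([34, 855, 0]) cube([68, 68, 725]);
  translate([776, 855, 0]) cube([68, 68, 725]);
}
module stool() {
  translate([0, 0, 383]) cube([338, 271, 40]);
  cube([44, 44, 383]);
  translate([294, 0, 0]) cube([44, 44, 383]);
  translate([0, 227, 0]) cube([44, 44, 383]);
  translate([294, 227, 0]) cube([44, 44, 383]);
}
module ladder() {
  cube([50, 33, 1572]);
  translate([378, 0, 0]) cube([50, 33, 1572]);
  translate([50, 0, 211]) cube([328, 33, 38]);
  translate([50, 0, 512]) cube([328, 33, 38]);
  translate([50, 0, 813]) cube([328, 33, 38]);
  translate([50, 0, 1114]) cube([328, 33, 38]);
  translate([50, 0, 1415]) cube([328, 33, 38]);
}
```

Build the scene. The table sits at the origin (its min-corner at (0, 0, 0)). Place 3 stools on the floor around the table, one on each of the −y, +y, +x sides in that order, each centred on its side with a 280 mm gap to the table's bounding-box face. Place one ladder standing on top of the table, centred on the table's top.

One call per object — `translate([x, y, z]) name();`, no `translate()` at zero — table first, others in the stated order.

table();
translate([270, -551, 0]) stool();
translate([270, 1237, 0]) stool();
translate([1158, 343, 0]) stool();
translate([225, 462, 750]) ladder();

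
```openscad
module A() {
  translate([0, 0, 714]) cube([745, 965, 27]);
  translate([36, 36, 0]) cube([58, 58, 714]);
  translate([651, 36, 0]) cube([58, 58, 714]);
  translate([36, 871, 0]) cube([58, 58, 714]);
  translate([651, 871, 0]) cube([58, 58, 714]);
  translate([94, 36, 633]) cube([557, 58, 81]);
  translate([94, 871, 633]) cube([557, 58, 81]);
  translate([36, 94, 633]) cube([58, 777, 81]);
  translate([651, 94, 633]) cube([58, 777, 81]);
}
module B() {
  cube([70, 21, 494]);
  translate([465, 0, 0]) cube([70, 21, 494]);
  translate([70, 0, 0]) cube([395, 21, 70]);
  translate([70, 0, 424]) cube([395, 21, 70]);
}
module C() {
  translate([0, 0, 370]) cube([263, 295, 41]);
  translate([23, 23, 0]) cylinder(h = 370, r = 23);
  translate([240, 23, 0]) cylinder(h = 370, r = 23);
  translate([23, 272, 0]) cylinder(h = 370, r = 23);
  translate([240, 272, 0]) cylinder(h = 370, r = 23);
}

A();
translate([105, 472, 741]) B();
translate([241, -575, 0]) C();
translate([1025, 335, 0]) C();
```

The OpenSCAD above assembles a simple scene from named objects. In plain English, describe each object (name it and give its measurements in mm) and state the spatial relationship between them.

A is a rectangular dining table. The top is 745×965×27 mm with its upper surface at z = 741 mm. It stands on four 58×58 mm square legs, each inset 36 mm from the nearest pair of top edges, running from the floor to the underside of the top. Four apron rails, 58 mm thick and 81 mm tall, run between adjacent legs with their top edges flush with the underside of the top and their outer faces flush with the legs' outer faces.

B is a rectangular picture frame lying in the x–z plane (depth along y). The opening is 395 mm wide (x) by 354 mm tall (z), surrounded by a border 70 mm wide on all four sides. The frame is 21 mm deep and is made of two full-height vertical stiles with two horizontal rails fitted between them.

C is a simple wooden stool: a rectangular seat 263 mm (x) by 295 mm (y), 41 mm thick, top face at z = 411 mm, on four round legs, each 46 mm in diameter. The legs rest on z = 0, each leg's axis is inset half a diameter from the nearest pair of seat edges (so the leg's bounding box is flush with the corner).

The picture frame is on top of the table, centred. Two stools sit around the table at the −y, +x sides.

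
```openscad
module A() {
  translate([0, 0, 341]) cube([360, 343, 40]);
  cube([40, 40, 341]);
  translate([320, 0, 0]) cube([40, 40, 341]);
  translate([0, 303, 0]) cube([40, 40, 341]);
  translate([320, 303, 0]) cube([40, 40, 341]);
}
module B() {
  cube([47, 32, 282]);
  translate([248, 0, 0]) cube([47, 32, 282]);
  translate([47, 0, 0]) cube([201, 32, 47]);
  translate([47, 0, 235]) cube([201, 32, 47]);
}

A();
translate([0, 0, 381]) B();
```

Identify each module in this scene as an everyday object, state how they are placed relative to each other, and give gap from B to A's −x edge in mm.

A is a stool. B is a picture frame. The picture frame is on top of the stool. The gap from the picture frame to the stool's −x edge is 0 mm.

The picture frame's min-x is at 0; the stool's min-x is 0; gap = 0 mm.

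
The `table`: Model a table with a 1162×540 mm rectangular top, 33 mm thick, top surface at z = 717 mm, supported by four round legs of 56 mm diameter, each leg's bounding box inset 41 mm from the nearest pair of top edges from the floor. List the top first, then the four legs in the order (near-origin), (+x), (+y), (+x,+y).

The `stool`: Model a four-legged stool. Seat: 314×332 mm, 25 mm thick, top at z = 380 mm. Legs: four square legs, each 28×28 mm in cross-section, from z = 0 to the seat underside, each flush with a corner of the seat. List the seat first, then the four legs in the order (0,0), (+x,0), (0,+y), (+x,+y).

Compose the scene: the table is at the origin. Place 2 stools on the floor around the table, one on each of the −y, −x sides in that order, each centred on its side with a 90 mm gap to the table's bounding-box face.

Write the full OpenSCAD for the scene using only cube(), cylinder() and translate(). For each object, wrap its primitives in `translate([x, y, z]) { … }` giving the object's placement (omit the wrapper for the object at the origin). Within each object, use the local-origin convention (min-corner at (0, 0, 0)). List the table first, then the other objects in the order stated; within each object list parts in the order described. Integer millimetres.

translate([0, 0, 684]) cube([1162, 540, 33]);
translate([69, 69, 0]) cylinder(h = 684, r = 28);
translate([1093, 69, 0]) cylinder(h = 684, r = 28);
translate([69, 471, 0]) cylinder(h = 684, r = 28);
translate([1093, 471, 0]) cylinder(h = 684, r = 28);
translate([424, -422, 0]) {
  translate([0, 0, 355]) cube([314, 332, 25]);
  cube([28, 28, 355]);
  translate([286, 0, 0]) cube([28, 28, 355]);
  translate([0, 304, 0]) cube([28, 28, 355]);
  translate([286, 304, 0]) cube([28, 28, 355]);
}
translate([-404, 104, 0]) {
  translate([0, 0, 355]) cube([314, 332, 25]);
  cube([28, 28, 355]);
  translate([286, 0, 0]) cube([28, 28, 355]);
  translate([0, 304, 0]) cube([28, 28, 355]);
  translate([286, 304, 0]) cube([28, 28, 355]);
}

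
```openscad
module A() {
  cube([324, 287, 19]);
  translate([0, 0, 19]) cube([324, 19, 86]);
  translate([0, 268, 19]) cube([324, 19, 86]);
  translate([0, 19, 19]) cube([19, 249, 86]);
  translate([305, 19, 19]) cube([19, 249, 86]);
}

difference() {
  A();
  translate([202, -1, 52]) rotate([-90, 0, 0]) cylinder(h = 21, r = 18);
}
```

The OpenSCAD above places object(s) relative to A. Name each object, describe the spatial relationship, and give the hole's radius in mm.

The subtracted cylinder has r = 18 mm.

A is an open box. The open box has a circular hole through its front wall. The hole's radius is 18 mm.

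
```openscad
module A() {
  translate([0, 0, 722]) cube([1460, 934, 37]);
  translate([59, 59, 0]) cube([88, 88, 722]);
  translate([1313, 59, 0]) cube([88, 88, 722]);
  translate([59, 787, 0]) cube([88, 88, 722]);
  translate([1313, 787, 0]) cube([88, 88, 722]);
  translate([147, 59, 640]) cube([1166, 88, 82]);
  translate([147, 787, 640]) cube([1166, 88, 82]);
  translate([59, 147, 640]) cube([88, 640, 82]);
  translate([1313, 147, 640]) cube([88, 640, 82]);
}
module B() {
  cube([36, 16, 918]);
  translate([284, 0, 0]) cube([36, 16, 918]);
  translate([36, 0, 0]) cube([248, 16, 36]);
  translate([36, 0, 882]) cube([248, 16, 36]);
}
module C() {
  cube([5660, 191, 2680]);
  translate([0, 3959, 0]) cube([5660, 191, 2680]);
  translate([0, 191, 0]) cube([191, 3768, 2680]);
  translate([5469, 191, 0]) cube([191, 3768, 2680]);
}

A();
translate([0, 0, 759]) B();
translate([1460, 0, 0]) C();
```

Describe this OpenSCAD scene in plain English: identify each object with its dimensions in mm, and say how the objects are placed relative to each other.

A is a table: top 1460 mm (x) × 934 mm (y), 37 mm thick, upper face at z = 759 mm, on four 88×88 mm square legs, each inset 59 mm from the nearest pair of top edges, running from z = 0 to the bottom of the top. Four apron rails, 88 mm thick and 82 mm tall, run between adjacent legs with their top edges flush with the underside of the top and their outer faces flush with the legs' outer faces.

B is a picture frame with a 248×846 mm rectangular opening (x by z) and a uniform 36 mm border on every side. Frame depth is 16 mm along y. It is built from two vertical stiles running the full outside height and two horizontal rails spanning the gap between the stiles.

C is a box-shaped house frame (walls only): outside footprint 5660×4150 mm, wall height 2680 mm, wall thickness 191 mm. The two y-facing walls run the full x-width; the two x-facing walls fit between the inner faces of the y-facing walls.

The picture frame is on top of the table. The house frame is against the table's +x side, with their −y faces flush.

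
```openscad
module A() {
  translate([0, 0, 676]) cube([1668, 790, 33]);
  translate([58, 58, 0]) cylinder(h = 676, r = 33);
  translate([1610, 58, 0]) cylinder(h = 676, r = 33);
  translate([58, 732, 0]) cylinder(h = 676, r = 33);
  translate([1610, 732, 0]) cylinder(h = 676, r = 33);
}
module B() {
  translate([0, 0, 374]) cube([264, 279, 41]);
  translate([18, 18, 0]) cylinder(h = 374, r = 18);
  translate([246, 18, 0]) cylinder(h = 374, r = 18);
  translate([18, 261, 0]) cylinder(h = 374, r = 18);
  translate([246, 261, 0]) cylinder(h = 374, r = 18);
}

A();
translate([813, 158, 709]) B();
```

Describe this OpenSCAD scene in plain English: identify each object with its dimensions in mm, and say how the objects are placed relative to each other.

A is a rectangular dining table. The top is 1668×790×33 mm with its upper surface at z = 709 mm. It stands on four round legs of 66 mm diameter, each leg's bounding box inset 25 mm from the nearest pair of top edges, running from the floor to the underside of the top.

B is a four-legged stool. The seat is a 264×279×41 mm slab whose top surface is at z = 415 mm; four round legs, each 36 mm in diameter, run from the floor (z = 0) to the underside of the seat, each leg's axis is inset half a diameter from the nearest pair of seat edges (so the leg's bounding box is flush with the corner).

The stool is on top of the table.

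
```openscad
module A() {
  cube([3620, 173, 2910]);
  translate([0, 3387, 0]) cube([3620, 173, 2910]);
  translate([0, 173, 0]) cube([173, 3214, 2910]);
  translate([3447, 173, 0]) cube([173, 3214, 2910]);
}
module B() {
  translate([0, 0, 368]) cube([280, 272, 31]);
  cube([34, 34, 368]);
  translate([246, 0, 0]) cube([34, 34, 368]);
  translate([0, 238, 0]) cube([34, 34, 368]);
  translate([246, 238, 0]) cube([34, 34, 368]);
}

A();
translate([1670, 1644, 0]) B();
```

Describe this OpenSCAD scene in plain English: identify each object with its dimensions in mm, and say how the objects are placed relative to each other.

A is a box-shaped house frame (walls only): outside footprint 3620×3560 mm, wall height 2910 mm, wall thickness 173 mm. The two y-facing walls run the full x-width; the two x-facing walls fit between the inner faces of the y-facing walls.

B is a simple wooden stool: a rectangular seat 280 mm (x) by 272 mm (y), 31 mm thick, top face at z = 399 mm, on four square legs, each 34×34 mm in cross-section. The legs rest on z = 0, each flush with a corner of the seat.

The stool sits inside the house frame, centred.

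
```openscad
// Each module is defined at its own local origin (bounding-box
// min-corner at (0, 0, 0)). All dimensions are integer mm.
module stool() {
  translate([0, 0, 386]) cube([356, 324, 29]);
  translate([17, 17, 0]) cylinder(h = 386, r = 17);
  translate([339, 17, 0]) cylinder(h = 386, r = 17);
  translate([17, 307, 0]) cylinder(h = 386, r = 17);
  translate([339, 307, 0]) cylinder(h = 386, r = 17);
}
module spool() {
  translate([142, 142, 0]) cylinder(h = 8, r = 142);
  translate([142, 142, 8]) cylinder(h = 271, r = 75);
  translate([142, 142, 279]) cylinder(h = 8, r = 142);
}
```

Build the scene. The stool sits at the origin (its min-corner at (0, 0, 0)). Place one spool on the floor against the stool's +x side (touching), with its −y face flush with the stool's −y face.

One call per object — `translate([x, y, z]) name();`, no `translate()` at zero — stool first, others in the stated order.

stool();
translate([356, 0, 0]) spool();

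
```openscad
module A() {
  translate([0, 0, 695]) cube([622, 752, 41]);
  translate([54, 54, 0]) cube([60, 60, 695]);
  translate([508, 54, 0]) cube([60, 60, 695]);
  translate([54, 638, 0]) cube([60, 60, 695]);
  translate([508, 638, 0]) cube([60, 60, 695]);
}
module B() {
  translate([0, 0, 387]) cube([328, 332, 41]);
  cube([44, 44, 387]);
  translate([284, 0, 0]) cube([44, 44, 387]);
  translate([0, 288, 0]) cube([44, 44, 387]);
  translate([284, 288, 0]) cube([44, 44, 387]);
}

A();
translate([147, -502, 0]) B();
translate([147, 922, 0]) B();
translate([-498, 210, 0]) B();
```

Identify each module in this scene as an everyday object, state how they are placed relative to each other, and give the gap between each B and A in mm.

Each stool's nearest face is 170 mm from the table's bounding box.

A is a table. B is a stool. Three stools sit around the table at the −y, +y, −x sides. The gap between each stool and the table is 170 mm.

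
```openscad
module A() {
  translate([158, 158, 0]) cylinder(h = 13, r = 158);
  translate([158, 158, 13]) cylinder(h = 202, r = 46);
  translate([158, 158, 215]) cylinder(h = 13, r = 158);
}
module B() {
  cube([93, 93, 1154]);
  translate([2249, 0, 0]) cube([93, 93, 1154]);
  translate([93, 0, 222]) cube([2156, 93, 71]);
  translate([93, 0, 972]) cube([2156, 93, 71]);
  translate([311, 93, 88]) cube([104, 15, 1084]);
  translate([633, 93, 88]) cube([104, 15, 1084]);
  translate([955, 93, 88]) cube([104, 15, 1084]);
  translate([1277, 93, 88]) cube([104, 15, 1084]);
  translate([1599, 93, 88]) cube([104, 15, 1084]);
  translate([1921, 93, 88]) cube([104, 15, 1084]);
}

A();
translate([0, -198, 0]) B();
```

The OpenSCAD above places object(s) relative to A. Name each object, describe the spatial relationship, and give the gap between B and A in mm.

A is a spool. B is a fence section. The fence section is on the floor beside the spool on its −y side. The gap between the fence section and the spool is 90 mm.

The fence section's nearest face is 90 mm from the spool's −y face.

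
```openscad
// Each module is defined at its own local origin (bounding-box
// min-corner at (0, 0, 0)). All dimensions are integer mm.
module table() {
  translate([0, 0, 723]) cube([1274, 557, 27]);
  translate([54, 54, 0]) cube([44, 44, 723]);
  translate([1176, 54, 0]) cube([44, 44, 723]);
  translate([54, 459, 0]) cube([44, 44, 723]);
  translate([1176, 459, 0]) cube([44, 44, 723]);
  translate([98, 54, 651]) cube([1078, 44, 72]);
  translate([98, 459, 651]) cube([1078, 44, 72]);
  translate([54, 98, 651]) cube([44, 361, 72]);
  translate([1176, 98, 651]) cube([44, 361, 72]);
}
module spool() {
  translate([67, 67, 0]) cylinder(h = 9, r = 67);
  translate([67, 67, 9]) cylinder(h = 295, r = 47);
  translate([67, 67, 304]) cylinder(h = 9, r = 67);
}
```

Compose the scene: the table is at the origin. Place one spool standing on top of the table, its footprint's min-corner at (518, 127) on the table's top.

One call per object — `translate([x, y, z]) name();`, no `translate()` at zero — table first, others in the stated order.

table();
translate([518, 127, 750]) spool();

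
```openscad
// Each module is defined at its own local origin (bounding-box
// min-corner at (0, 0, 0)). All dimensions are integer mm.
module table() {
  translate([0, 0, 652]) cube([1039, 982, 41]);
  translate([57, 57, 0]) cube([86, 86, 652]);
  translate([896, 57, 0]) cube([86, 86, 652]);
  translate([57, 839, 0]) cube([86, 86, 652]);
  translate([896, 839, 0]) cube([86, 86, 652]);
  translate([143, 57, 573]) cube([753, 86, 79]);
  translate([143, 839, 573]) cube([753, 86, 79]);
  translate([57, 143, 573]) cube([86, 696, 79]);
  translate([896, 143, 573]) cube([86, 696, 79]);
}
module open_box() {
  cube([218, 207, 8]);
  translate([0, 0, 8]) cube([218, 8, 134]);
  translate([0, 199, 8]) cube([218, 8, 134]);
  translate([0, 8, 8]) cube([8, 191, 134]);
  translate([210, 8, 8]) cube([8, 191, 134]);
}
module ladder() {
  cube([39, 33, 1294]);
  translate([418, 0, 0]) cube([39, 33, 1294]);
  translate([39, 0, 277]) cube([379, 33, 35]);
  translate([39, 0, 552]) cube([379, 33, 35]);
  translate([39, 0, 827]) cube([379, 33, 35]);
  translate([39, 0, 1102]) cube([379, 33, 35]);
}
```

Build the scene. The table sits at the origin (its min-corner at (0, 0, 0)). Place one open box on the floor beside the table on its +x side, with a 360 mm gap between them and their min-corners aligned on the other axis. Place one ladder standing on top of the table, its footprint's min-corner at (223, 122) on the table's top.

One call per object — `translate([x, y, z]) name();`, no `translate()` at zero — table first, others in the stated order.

table();
translate([1399, 0, 0]) open_box();
translate([223, 122, 693]) ladder();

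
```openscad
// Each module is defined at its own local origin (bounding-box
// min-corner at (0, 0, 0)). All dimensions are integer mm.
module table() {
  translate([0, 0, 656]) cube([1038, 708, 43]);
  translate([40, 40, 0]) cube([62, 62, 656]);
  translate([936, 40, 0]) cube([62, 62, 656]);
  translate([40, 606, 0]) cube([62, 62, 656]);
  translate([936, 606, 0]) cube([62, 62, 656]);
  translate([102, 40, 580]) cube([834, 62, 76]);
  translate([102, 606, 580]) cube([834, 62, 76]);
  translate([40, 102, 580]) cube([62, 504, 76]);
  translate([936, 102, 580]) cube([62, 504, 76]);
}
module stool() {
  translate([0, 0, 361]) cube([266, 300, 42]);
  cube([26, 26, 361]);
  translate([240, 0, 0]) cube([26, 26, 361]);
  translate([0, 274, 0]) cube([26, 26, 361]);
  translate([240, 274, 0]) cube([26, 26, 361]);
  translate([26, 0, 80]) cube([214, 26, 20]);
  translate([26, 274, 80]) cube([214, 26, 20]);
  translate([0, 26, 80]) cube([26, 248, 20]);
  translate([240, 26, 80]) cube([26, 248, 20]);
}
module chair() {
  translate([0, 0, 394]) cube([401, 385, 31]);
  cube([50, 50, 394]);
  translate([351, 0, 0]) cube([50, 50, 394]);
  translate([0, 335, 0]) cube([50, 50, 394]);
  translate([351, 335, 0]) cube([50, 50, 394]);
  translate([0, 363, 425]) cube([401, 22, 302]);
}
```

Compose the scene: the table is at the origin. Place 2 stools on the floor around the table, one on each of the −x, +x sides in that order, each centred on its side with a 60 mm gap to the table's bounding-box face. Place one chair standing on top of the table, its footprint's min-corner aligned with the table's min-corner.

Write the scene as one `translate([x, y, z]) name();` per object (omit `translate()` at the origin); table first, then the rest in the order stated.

table();
translate([-326, 204, 0]) stool();
translate([1098, 204, 0]) stool();
translate([0, 0, 699]) chair();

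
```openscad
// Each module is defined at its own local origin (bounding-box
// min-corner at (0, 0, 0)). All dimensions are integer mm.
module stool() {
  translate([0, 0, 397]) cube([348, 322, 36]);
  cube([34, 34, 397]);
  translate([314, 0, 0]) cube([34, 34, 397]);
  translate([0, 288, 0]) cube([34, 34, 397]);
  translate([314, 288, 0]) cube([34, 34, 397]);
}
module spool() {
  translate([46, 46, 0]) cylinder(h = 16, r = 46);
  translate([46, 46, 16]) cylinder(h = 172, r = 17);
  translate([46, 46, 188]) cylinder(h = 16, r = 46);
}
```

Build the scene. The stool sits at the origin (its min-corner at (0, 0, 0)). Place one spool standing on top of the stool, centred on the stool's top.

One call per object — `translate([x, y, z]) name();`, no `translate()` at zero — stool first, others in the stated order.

stool();
translate([128, 115, 433]) spool();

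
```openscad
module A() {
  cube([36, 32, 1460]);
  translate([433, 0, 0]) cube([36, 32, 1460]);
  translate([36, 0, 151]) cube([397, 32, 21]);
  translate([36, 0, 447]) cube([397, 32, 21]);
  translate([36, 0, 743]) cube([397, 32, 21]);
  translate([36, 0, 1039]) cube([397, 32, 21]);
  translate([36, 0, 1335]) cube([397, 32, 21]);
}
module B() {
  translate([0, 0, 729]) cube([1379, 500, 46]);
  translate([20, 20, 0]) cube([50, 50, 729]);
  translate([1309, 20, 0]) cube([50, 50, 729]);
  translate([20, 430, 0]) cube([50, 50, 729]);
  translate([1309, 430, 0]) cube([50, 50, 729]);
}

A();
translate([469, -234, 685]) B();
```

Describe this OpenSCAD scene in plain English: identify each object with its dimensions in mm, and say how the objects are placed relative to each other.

A is a straight ladder. Two 36×32 mm vertical rails, 1460 mm tall, stand 469 mm apart (outside-to-outside) with their front faces coplanar on the −y side. 5 rungs, each 32 mm deep and 21 mm tall, span between the inner faces of the rails, front faces flush with the rails. The lowest rung's underside is at z = 151 mm and rungs are spaced 296 mm apart (underside to underside).

B is a table: top 1379 mm (x) × 500 mm (y), 46 mm thick, upper face at z = 775 mm, on four 50×50 mm square legs, each inset 20 mm from the nearest pair of top edges, running from z = 0 to the bottom of the top.

The table is beside the ladder with their tops flush at z = 1460.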